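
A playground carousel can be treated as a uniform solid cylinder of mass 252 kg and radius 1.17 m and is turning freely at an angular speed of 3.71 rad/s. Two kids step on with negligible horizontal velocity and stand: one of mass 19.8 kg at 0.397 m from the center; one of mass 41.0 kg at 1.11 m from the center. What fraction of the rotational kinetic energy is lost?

The added mass arrives with no angular momentum about the center, and any external torque about the center is negligible, so the system's angular momentum is conserved.
I_p = ½(252)(1.17)² = 172.5 kg·m².
Added inertia Σmr² = (19.8)(0.397)² + (41.0)(1.11)² = 53.64 kg·m²; I_f = 172.5 + 53.64 = 226.1 kg·m².
ω_f = I_p ω_i / I_f = (172.5)(3.71) / 226.1 = 2.830 rad/s.
KE_i = ½(172.5)(3.710 rad/s)² = 1187 J; KE_f = ½(226.1)(2.830)² = 905.5 J.
Fraction lost = 0.2372.

fraction ≈ 0.237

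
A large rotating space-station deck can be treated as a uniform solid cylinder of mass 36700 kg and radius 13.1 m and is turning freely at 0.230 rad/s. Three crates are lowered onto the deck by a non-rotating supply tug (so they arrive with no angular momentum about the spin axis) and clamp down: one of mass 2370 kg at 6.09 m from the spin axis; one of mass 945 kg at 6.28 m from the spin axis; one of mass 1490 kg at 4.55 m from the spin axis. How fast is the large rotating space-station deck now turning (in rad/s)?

ω_f ≈ 0.219 rad/s

No external torque acts about the spin axis; L_before = L_after.
I_p = ½(36700)(13.1)² = 3.149e+06 kg·m².
Added inertia Σmr² = (2370)(6.09)² + (945)(6.28)² + (1490)(4.55)² = 1.560e+05 kg·m²; I_f = 3.149e+06 + 1.560e+05 = 3.305e+06 kg·m².
ω_f = I_p ω_i / I_f = (3.149e+06)(0.230) / 3.305e+06 = 0.2191 rad/s.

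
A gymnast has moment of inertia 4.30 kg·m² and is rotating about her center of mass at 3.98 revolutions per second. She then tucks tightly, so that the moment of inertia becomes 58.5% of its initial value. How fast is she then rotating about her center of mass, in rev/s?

ω₂ ≈ 6.80 rev/s

With no external torque about the axis, L is conserved: I₁ω₁ = I₂ω₂.
I₂ = 0.585 × 4.30 = 2.515 kg·m².
ω₂ = I₁ω₁ / I₂ = (4.300)(3.98 rev/s) / (2.515) = 6.803 rev/s.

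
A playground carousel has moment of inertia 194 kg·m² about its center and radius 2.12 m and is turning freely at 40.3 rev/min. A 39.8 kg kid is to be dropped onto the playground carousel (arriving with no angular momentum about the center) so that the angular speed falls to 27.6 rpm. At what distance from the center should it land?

The added mass arrives with no angular momentum about the center, and any external torque about the center is negligible, so the system's angular momentum is conserved.
I_p ω_i = (I_p + m r²) ω_f ⇒ m r² = I_p(ω_i/ω_f − 1) = 194.0(40.3/27.6 − 1) = 89.27 kg·m².
r = √(89.27/39.8) = 1.498 m.

r ≈ 1.50 m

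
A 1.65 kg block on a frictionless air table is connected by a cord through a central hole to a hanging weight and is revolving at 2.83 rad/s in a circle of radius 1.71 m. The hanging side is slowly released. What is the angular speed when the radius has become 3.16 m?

ω₂ ≈ 0.829 rad/s

The constraining force is radial, so m r² ω about the center is conserved.
ω₂ = ω₁ (r₁/r₂)² = (2.83)(1.71/3.16)² = 0.8287 rad/s.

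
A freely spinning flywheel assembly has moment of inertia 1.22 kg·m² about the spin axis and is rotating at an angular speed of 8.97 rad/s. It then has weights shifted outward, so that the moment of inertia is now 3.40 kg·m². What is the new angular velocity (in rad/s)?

No external torque acts about the spin axis, so angular momentum is conserved.
ω₂ = I₁ω₁ / I₂ = (1.220)(8.97 rad/s) / (3.400) = 3.219 rad/s.

ω₂ ≈ 3.22 rad/s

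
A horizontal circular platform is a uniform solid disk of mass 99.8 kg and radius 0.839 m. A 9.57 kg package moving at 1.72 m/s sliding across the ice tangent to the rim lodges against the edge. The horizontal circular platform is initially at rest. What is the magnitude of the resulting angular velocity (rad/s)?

|ω_f| ≈ 0.330 rad/s

The axle reaction passes through the central axle and exerts no torque about it; angular momentum about the central axle is conserved through the impact.
I_p = ½(99.8)(0.839)² = 35.13 kg·m². Taking the sense of the package's angular momentum as positive, L_{package} = m v R = (9.57)(1.72)(0.839) = 13.81 kg·m²/s.
L_i = 0 + 13.81 = 13.81 kg·m²/s.
After sticking, I_f = I_p + m R² = 35.13 + (9.57)(0.839)² = 41.86 kg·m².
ω_f = L_i / I_f = 13.81 / 41.86 = 0.3299 rad/s.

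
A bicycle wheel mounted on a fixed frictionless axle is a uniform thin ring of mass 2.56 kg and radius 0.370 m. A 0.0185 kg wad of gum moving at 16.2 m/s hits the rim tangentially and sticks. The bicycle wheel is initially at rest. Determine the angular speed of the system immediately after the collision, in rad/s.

|ω_f| ≈ 0.314 rad/s

The axle reaction passes through the axle and exerts no torque about it; angular momentum about the axle is conserved through the impact.
I_p = (2.56)(0.370)² = 0.3505 kg·m². Taking the sense of the wad of gum's angular momentum as positive, L_{wad} = m v R = (0.0185)(16.2)(0.370) = 0.1109 kg·m²/s.
L_i = 0 + 0.1109 = 0.1109 kg·m²/s.
After sticking, I_f = I_p + m R² = 0.3505 + (0.0185)(0.370)² = 0.3530 kg·m².
ω_f = L_i / I_f = 0.1109 / 0.3530 = 0.3141 rad/s.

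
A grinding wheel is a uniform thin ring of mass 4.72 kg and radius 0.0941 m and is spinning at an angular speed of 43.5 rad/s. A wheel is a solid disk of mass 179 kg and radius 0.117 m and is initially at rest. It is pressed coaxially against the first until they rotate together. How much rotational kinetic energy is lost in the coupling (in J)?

ΔKE lost ≈ 38.2 J

The coupling torques are internal; angular momentum about the shared axis is conserved.
Moments of inertia: I_A = (4.72)(0.0941)² = 0.04179 kg·m²; I_B = ½(179)(0.117)² = 1.225 kg·m².
Taking A's sense as positive: L = (0.04179)(43.5) = 1.818 kg·m²·rad/s.
Combined I = 0.04179 + 1.225 = 1.267 kg·m².
ω_f = L / I = 1.818 / 1.267 = 1.435 rad/s.
KE_i = ½ΣIω² = 39.54 J; KE_f = ½(1.267)(1.435)² = 1.304 J.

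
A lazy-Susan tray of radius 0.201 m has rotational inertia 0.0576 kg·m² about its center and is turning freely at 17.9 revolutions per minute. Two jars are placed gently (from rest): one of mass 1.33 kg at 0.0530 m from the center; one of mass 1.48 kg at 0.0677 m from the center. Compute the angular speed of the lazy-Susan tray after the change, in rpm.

ω_f ≈ 15.1 rpm

The added mass arrives with no angular momentum about the center, and any external torque about the center is negligible, so the system's angular momentum is conserved.
Added inertia Σmr² = (1.33)(0.0530)² + (1.48)(0.0677)² = 0.01052 kg·m²; I_f = 0.05760 + 0.01052 = 0.06812 kg·m².
ω_f = I_p ω_i / I_f = (0.05760)(17.9) / 0.06812 = 15.14 rpm.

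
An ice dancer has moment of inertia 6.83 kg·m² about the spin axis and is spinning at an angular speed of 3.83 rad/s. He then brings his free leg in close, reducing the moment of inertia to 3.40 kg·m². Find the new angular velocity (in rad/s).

ω₂ ≈ 7.69 rad/s

No external torque acts about the spin axis, so angular momentum is conserved.
ω₂ = I₁ω₁ / I₂ = (6.830)(3.83 rad/s) / (3.400) = 7.694 rad/s.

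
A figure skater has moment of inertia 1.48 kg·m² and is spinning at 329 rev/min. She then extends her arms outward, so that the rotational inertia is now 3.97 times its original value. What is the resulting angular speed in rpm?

ω₂ ≈ 82.9 rpm

With no external torque about the axis, L is conserved: I₁ω₁ = I₂ω₂.
I₂ = 3.97 × 1.48 = 5.876 kg·m².
ω₂ = I₁ω₁ / I₂ = (1.480)(329 rpm) / (5.876) = 82.87 rpm.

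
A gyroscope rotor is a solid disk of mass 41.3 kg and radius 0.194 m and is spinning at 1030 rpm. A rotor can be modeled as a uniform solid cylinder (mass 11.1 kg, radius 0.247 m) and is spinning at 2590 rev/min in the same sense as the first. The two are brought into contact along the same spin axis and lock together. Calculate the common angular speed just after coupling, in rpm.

No external torque acts about the common axis, so total angular momentum is conserved.
Moments of inertia: I_A = ½(41.3)(0.194)² = 0.7772 kg·m²; I_B = ½(11.1)(0.247)² = 0.3386 kg·m².
Taking A's sense as positive: L = (0.7772)(1030) + (0.3386)(2590) = 1677 kg·m²·rpm.
Combined I = 0.7772 + 0.3386 = 1.116 kg·m².
ω_f = L / I = 1677 / 1.116 = 1503 rpm.

|ω_f| ≈ 1500 rpm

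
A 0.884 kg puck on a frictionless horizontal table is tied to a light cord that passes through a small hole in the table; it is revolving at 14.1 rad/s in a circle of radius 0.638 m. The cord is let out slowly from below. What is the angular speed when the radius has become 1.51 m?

ω₂ ≈ 2.52 rad/s

The constraining force is radial, so m r² ω about the center is conserved.
ω₂ = ω₁ (r₁/r₂)² = (14.1)(0.638/1.51)² = 2.517 rad/s.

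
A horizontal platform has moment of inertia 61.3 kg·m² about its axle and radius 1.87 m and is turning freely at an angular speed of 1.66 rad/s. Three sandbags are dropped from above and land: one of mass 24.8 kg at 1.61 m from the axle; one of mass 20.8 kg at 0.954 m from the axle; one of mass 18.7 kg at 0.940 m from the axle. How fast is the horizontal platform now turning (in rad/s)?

The added mass arrives with no angular momentum about the axle, and any external torque about the axle is negligible, so the system's angular momentum is conserved.
Added inertia Σmr² = (24.8)(1.61)² + (20.8)(0.954)² + (18.7)(0.940)² = 99.74 kg·m²; I_f = 61.30 + 99.74 = 161.0 kg·m².
ω_f = I_p ω_i / I_f = (61.30)(1.66) / 161.0 = 0.6319 rad/s.

ω_f ≈ 0.632 rad/s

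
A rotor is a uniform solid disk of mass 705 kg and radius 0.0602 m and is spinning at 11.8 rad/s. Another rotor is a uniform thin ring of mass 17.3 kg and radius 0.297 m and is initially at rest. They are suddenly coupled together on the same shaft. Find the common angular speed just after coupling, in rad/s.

|ω_f| ≈ 5.38 rad/s

No external torque acts about the common axis, so total angular momentum is conserved.
Moments of inertia: I_A = ½(705)(0.0602)² = 1.277 kg·m²; I_B = (17.3)(0.297)² = 1.526 kg·m².
Taking A's sense as positive: L = (1.277)(11.8) = 15.07 kg·m²·rad/s.
Combined I = 1.277 + 1.526 = 2.803 kg·m².
ω_f = L / I = 15.07 / 2.803 = 5.377 rad/s.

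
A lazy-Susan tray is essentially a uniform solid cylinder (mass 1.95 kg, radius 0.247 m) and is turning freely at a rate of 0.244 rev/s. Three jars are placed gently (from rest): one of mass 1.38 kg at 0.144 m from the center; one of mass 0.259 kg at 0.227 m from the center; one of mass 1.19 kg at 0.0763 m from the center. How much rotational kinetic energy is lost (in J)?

No external torque acts about the center; L_before = L_after.
I_p = ½(1.95)(0.247)² = 0.05948 kg·m².
Added inertia Σmr² = (1.38)(0.144)² + (0.259)(0.227)² + (1.19)(0.0763)² = 0.04889 kg·m²; I_f = 0.05948 + 0.04889 = 0.1084 kg·m².
ω_f = I_p ω_i / I_f = (0.05948)(0.244) / 0.1084 = 0.1339 rev/s.
KE_i = ½(0.05948)(1.533 rad/s)² = 0.06990 J; KE_f = ½(0.1084)(0.8415)² = 0.03837 J.

energy lost ≈ 0.0315 J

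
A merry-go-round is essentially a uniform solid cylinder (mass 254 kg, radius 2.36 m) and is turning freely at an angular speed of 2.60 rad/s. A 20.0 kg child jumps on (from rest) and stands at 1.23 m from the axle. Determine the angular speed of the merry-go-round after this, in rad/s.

ω_f ≈ 2.49 rad/s

No external torque acts about the axle; L_before = L_after.
I_p = ½(254)(2.36)² = 707.3 kg·m².
Added inertia Σmr² = (20.0)(1.23)² = 30.26 kg·m²; I_f = 707.3 + 30.26 = 737.6 kg·m².
ω_f = I_p ω_i / I_f = (707.3)(2.60) / 737.6 = 2.493 rad/s.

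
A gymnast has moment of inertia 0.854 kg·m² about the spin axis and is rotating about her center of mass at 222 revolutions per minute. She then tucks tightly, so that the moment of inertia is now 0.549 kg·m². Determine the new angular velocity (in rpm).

No external torque acts about the spin axis, so angular momentum is conserved.
ω₂ = I₁ω₁ / I₂ = (0.8540)(222 rpm) / (0.5490) = 345.3 rpm.

ω₂ ≈ 345 rpm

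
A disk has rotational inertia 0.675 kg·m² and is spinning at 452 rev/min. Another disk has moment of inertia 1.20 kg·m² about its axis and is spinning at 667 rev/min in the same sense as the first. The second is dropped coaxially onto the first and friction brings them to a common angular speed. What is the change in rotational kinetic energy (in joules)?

No external torque acts about the common axis, so total angular momentum is conserved.
Taking A's sense as positive: L = (0.6750)(452) + (1.200)(667) = 1106 kg·m²·rpm.
Combined I = 0.6750 + 1.200 = 1.875 kg·m².
ω_f = L / I = 1106 / 1.875 = 589.6 rpm.
KE_i = ½ΣIω² = 3683 J; KE_f = ½(1.875)(61.74)² = 3574 J.

ΔKE ≈ -109 J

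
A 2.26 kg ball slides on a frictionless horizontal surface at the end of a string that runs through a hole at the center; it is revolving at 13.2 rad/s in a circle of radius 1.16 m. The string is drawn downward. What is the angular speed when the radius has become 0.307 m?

ω₂ ≈ 188 rad/s

No torque about the axis ⇒ m r₁² ω₁ = m r₂² ω₂.
ω₂ = ω₁ (r₁/r₂)² = (13.2)(1.16/0.307)² = 188.5 rad/s.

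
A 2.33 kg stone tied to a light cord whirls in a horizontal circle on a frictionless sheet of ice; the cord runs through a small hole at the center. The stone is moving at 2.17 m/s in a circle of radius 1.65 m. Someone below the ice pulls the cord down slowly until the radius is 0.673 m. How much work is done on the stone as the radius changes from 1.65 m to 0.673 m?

W ≈ 27.5 J

The only horizontal force on the mass is along the cord (radial), so it exerts no torque about the hole and angular momentum m v r is conserved.
v₂ = v₁ r₁ / r₂ = (2.17)(1.65) / (0.673) = 5.320 m/s.
W = ΔKE = ½m(v₂² − v₁²) = 27.49 J.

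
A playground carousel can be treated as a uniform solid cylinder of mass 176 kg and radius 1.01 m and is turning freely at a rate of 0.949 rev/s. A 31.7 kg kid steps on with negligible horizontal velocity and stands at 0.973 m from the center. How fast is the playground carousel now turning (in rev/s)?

ω_f ≈ 0.711 rev/s

No external torque acts about the center; L_before = L_after.
I_p = ½(176)(1.01)² = 89.77 kg·m².
Added inertia Σmr² = (31.7)(0.973)² = 30.01 kg·m²; I_f = 89.77 + 30.01 = 119.8 kg·m².
ω_f = I_p ω_i / I_f = (89.77)(0.949) / 119.8 = 0.7112 rev/s.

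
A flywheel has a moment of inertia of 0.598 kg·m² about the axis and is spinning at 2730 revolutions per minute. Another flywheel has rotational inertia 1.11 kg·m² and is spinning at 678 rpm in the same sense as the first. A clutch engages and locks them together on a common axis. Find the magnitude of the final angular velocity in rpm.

|ω_f| ≈ 1400 rpm

The coupling torques are internal; angular momentum about the shared axis is conserved.
Taking A's sense as positive: L = (0.5980)(2730) + (1.110)(678) = 2385 kg·m²·rpm.
Combined I = 0.5980 + 1.110 = 1.708 kg·m².
ω_f = L / I = 2385 / 1.708 = 1396 rpm.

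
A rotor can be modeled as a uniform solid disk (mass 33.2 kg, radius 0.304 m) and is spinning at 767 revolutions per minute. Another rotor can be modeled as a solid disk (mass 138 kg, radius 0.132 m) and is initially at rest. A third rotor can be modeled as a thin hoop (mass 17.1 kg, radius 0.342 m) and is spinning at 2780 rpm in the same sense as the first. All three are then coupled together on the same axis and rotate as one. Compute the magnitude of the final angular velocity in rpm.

The coupling torques are internal; angular momentum about the shared axis is conserved.
Moments of inertia: I_A = ½(33.2)(0.304)² = 1.534 kg·m²; I_B = ½(138)(0.132)² = 1.202 kg·m²; I_C = (17.1)(0.342)² = 2.000 kg·m².
Taking A's sense as positive: L = (1.534)(767) + (2.000)(2780) = 6737 kg·m²·rpm.
Combined I = 1.534 + 1.202 + 2.000 = 4.736 kg·m².
ω_f = L / I = 6737 / 4.736 = 1422 rpm.

|ω_f| ≈ 1420 rpm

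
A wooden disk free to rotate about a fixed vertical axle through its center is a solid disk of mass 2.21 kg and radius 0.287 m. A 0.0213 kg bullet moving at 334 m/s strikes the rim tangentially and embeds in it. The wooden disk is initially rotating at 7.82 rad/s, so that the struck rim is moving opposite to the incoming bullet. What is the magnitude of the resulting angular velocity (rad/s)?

|ω_f| ≈ 14.3 rad/s

The axle reaction passes through the axle and exerts no torque about it; angular momentum about the axle is conserved through the impact.
I_p = ½(2.21)(0.287)² = 0.09102 kg·m². Taking the sense of the bullet's angular momentum as positive, L_{bullet} = m v R = (0.0213)(334)(0.287) = 2.042 kg·m²/s.
L_i = −I_p ω_p + m v R = −(0.09102)(7.82) + 2.042 = 1.330 kg·m²/s.
After sticking, I_f = I_p + m R² = 0.09102 + (0.0213)(0.287)² = 0.09277 kg·m².
ω_f = L_i / I_f = 1.330 / 0.09277 = 14.34 rad/s.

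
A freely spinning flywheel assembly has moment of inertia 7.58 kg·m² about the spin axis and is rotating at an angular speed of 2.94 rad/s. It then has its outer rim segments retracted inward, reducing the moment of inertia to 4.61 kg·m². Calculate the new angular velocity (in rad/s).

ω₂ ≈ 4.83 rad/s

Angular momentum about the spin axis is conserved since the torque about it is zero.
ω₂ = I₁ω₁ / I₂ = (7.580)(2.94 rad/s) / (4.610) = 4.834 rad/s.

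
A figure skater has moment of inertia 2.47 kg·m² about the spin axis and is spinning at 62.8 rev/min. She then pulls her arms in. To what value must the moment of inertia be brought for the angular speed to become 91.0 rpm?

Angular momentum about the spin axis is conserved since the torque about it is zero.
I₂ = I₁ω₁ / ω₂ = (2.47)(62.8) / (91.0) = 1.705 kg·m².

I₂ ≈ 1.70 kg·m²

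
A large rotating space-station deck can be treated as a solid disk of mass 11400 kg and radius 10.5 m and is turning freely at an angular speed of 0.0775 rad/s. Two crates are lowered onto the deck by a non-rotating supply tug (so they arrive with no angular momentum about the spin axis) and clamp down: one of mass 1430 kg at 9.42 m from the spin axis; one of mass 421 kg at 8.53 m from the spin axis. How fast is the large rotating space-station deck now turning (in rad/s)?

The added mass arrives with no angular momentum about the spin axis, and any external torque about the spin axis is negligible, so the system's angular momentum is conserved.
I_p = ½(11400)(10.5)² = 6.284e+05 kg·m².
Added inertia Σmr² = (1430)(9.42)² + (421)(8.53)² = 1.575e+05 kg·m²; I_f = 6.284e+05 + 1.575e+05 = 7.860e+05 kg·m².
ω_f = I_p ω_i / I_f = (6.284e+05)(0.0775) / 7.860e+05 = 0.06197 rad/s.

ω_f ≈ 0.0620 rad/s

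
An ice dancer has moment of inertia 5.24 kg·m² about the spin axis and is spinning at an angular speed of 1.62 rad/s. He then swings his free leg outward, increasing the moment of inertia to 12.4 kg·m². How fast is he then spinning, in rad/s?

ω₂ ≈ 0.685 rad/s

No external torque acts about the spin axis, so angular momentum is conserved.
ω₂ = I₁ω₁ / I₂ = (5.240)(1.62 rad/s) / (12.40) = 0.6846 rad/s.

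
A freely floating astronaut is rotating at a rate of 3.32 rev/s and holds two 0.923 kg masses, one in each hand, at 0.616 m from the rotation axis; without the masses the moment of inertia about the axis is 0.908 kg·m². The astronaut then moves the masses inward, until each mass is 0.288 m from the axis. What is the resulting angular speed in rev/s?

ω₂ ≈ 5.03 rev/s

With no external torque about the axis, L is conserved: I₁ω₁ = I₂ω₂.
I₁ = 0.908 + 2(0.923)(0.616)² = 1.608 kg·m²; I₂ = 0.908 + 2(0.923)(0.288)² = 1.061 kg·m².
ω₂ = I₁ω₁ / I₂ = (1.608)(3.32 rev/s) / (1.061) = 5.033 rev/s.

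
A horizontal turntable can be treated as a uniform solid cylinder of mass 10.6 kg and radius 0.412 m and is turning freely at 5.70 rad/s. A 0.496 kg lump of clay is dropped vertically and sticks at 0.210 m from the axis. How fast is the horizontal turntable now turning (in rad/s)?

ω_f ≈ 5.56 rad/s

No external torque acts about the axis; L_before = L_after.
I_p = ½(10.6)(0.412)² = 0.8996 kg·m².
Added inertia Σmr² = (0.496)(0.210)² = 0.02187 kg·m²; I_f = 0.8996 + 0.02187 = 0.9215 kg·m².
ω_f = I_p ω_i / I_f = (0.8996)(5.70) / 0.9215 = 5.565 rad/s.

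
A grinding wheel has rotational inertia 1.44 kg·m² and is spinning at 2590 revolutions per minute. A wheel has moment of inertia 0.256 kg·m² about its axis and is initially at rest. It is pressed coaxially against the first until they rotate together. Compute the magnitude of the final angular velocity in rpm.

|ω_f| ≈ 2200 rpm

The coupling torques are internal; angular momentum about the shared axis is conserved.
Taking A's sense as positive: L = (1.440)(2590) = 3730 kg·m²·rpm.
Combined I = 1.440 + 0.2560 = 1.696 kg·m².
ω_f = L / I = 3730 / 1.696 = 2199 rpm.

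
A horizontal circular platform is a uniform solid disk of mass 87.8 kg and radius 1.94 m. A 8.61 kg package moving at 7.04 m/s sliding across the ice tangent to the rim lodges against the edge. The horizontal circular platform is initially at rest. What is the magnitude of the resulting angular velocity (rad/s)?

The axle reaction passes through the central axle and exerts no torque about it; angular momentum about the central axle is conserved through the impact.
I_p = ½(87.8)(1.94)² = 165.2 kg·m². Taking the sense of the package's angular momentum as positive, L_{package} = m v R = (8.61)(7.04)(1.94) = 117.6 kg·m²/s.
L_i = 0 + 117.6 = 117.6 kg·m²/s.
After sticking, I_f = I_p + m R² = 165.2 + (8.61)(1.94)² = 197.6 kg·m².
ω_f = L_i / I_f = 117.6 / 197.6 = 0.5950 rad/s.

|ω_f| ≈ 0.595 rad/s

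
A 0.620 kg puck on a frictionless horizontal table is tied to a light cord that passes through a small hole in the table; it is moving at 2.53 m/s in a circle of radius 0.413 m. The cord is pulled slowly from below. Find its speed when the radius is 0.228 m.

Central (radial) force ⇒ zero torque about the center ⇒ m v r is constant.
v₂ = v₁ r₁ / r₂ = (2.53)(0.413) / (0.228) = 4.583 m/s.

v₂ ≈ 4.58 m/s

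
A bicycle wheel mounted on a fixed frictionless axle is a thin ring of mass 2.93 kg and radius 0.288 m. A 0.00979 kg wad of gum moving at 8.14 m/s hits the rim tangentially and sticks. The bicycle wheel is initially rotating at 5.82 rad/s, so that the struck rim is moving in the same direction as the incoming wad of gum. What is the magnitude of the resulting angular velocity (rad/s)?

About the axle the impulsive forces during the collision are internal, so angular momentum about that axis is conserved.
I_p = (2.93)(0.288)² = 0.2430 kg·m². Taking the sense of the wad of gum's angular momentum as positive, L_{wad} = m v R = (0.00979)(8.14)(0.288) = 0.02295 kg·m²/s.
L_i = +I_p ω_p + m v R = +(0.2430)(5.82) + 0.02295 = 1.437 kg·m²/s.
After sticking, I_f = I_p + m R² = 0.2430 + (0.00979)(0.288)² = 0.2438 kg·m².
ω_f = L_i / I_f = 1.437 / 0.2438 = 5.895 rad/s.

|ω_f| ≈ 5.89 rad/s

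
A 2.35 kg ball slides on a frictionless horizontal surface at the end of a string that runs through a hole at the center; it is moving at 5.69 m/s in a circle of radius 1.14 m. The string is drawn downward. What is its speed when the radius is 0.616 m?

v₂ ≈ 10.5 m/s

The only horizontal force on the mass is along the cord (radial), so it exerts no torque about the hole and angular momentum m v r is conserved.
v₂ = v₁ r₁ / r₂ = (5.69)(1.14) / (0.616) = 10.53 m/s.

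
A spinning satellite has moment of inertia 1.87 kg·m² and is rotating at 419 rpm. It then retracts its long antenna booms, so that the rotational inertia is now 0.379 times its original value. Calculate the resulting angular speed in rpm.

ω₂ ≈ 1110 rpm

No external torque acts about the spin axis, so angular momentum is conserved.
I₂ = 0.379 × 1.87 = 0.7087 kg·m².
ω₂ = I₁ω₁ / I₂ = (1.870)(419 rpm) / (0.7087) = 1106 rpm.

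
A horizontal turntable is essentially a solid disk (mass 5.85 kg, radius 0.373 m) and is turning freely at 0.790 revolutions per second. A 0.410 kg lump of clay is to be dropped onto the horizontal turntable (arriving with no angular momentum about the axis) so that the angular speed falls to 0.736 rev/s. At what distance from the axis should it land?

No external torque acts about the axis; L_before = L_after.
I_p = ½(5.85)(0.373)² = 0.4070 kg·m².
I_p ω_i = (I_p + m r²) ω_f ⇒ m r² = I_p(ω_i/ω_f − 1) = 0.4070(0.790/0.736 − 1) = 0.02986 kg·m².
r = √(0.02986/0.410) = 0.2699 m.

r ≈ 0.270 m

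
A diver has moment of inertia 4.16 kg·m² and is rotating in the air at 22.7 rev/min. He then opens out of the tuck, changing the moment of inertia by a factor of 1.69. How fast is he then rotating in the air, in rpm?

ω₂ ≈ 13.4 rpm

With no external torque about the axis, L is conserved: I₁ω₁ = I₂ω₂.
I₂ = 1.69 × 4.16 = 7.030 kg·m².
ω₂ = I₁ω₁ / I₂ = (4.160)(22.7 rpm) / (7.030) = 13.43 rpm.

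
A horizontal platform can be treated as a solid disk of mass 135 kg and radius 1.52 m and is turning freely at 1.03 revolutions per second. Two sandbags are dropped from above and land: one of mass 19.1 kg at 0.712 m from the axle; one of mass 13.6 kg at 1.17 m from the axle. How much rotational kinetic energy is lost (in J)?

energy lost ≈ 502 J

The added mass arrives with no angular momentum about the axle, and any external torque about the axle is negligible, so the system's angular momentum is conserved.
I_p = ½(135)(1.52)² = 156.0 kg·m².
Added inertia Σmr² = (19.1)(0.712)² + (13.6)(1.17)² = 28.30 kg·m²; I_f = 156.0 + 28.30 = 184.3 kg·m².
ω_f = I_p ω_i / I_f = (156.0)(1.03) / 184.3 = 0.8718 rev/s.
KE_i = ½(156.0)(6.472 rad/s)² = 3266 J; KE_f = ½(184.3)(5.478)² = 2764 J.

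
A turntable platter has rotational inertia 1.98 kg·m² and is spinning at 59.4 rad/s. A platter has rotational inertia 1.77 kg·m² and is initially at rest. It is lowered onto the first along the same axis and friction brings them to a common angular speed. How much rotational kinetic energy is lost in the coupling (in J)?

The coupling torques are internal; angular momentum about the shared axis is conserved.
Taking A's sense as positive: L = (1.980)(59.4) = 117.6 kg·m²·rad/s.
Combined I = 1.980 + 1.770 = 3.750 kg·m².
ω_f = L / I = 117.6 / 3.750 = 31.36 rad/s.
KE_i = ½ΣIω² = 3493 J; KE_f = ½(3.750)(31.36)² = 1844 J.

ΔKE lost ≈ 1650 J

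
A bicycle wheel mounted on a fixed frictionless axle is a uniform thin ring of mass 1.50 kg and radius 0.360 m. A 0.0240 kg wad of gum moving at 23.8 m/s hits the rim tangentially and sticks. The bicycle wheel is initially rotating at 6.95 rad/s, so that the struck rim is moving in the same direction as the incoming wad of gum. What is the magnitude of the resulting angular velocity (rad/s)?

|ω_f| ≈ 7.88 rad/s

The axle reaction passes through the axle and exerts no torque about it; angular momentum about the axle is conserved through the impact.
I_p = (1.50)(0.360)² = 0.1944 kg·m². Taking the sense of the wad of gum's angular momentum as positive, L_{wad} = m v R = (0.0240)(23.8)(0.360) = 0.2056 kg·m²/s.
L_i = +I_p ω_p + m v R = +(0.1944)(6.95) + 0.2056 = 1.557 kg·m²/s.
After sticking, I_f = I_p + m R² = 0.1944 + (0.0240)(0.360)² = 0.1975 kg·m².
ω_f = L_i / I_f = 1.557 / 0.1975 = 7.882 rad/s.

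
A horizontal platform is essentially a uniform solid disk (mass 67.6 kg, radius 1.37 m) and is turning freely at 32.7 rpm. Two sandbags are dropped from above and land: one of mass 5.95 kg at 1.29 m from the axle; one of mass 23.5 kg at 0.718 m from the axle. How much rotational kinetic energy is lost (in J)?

energy lost ≈ 95.8 J

No external torque acts about the axle; L_before = L_after.
I_p = ½(67.6)(1.37)² = 63.44 kg·m².
Added inertia Σmr² = (5.95)(1.29)² + (23.5)(0.718)² = 22.02 kg·m²; I_f = 63.44 + 22.02 = 85.46 kg·m².
ω_f = I_p ω_i / I_f = (63.44)(32.7) / 85.46 = 24.28 rpm.
KE_i = ½(63.44)(3.424 rad/s)² = 371.9 J; KE_f = ½(85.46)(2.542)² = 276.1 J.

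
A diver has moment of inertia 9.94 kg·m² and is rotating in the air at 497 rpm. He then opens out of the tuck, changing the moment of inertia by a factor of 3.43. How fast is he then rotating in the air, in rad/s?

No external torque acts about the spin axis, so angular momentum is conserved.
I₂ = 3.43 × 9.94 = 34.09 kg·m².
ω₂ = I₁ω₁ / I₂ = (9.940)(497 rpm) / (34.09) = 144.9 rpm = 15.17 rad/s.

ω₂ ≈ 15.2 rad/s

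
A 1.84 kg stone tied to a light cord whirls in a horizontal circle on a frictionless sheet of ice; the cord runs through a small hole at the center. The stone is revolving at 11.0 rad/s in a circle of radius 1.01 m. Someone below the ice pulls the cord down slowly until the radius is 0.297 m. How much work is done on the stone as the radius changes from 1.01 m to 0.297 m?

No torque about the axis ⇒ m r₁² ω₁ = m r₂² ω₂.
ω₂ = ω₁ (r₁/r₂)² = (11.0)(1.01/0.297)² = 127.2 rad/s.
W = ΔKE = ½m(v₂² − v₁²) = 1200 J.

W ≈ 1200 J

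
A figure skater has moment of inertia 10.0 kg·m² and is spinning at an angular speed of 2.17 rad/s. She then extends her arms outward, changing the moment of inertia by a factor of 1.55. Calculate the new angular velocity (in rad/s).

With no external torque about the axis, L is conserved: I₁ω₁ = I₂ω₂.
I₂ = 1.55 × 10.0 = 15.50 kg·m².
ω₂ = I₁ω₁ / I₂ = (10.00)(2.17 rad/s) / (15.50) = 1.400 rad/s.

ω₂ ≈ 1.40 rad/s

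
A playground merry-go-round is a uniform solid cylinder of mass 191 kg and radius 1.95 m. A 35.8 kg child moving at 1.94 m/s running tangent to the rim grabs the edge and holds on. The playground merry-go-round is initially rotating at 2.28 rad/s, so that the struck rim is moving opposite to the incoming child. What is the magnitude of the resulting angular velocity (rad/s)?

|ω_f| ≈ 1.39 rad/s

About the axle the impulsive forces during the collision are internal, so angular momentum about that axis is conserved.
I_p = ½(191)(1.95)² = 363.1 kg·m². Taking the sense of the child's angular momentum as positive, L_{child} = m v R = (35.8)(1.94)(1.95) = 135.4 kg·m²/s.
L_i = −I_p ω_p + m v R = −(363.1)(2.28) + 135.4 = -692.5 kg·m²/s.
After sticking, I_f = I_p + m R² = 363.1 + (35.8)(1.95)² = 499.3 kg·m².
ω_f = L_i / I_f = -692.5 / 499.3 = -1.387 rad/s.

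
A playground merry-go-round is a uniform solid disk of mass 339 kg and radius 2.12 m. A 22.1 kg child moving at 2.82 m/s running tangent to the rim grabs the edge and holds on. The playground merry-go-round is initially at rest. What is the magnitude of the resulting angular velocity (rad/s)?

|ω_f| ≈ 0.153 rad/s

About the axle the impulsive forces during the collision are internal, so angular momentum about that axis is conserved.
I_p = ½(339)(2.12)² = 761.8 kg·m². Taking the sense of the child's angular momentum as positive, L_{child} = m v R = (22.1)(2.82)(2.12) = 132.1 kg·m²/s.
L_i = 0 + 132.1 = 132.1 kg·m²/s.
After sticking, I_f = I_p + m R² = 761.8 + (22.1)(2.12)² = 861.1 kg·m².
ω_f = L_i / I_f = 132.1 / 861.1 = 0.1534 rad/s.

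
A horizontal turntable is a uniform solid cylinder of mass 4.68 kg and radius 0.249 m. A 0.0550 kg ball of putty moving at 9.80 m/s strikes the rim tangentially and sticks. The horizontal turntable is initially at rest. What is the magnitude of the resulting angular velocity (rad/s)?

|ω_f| ≈ 0.904 rad/s

The axle reaction passes through the axle and exerts no torque about it; angular momentum about the axle is conserved through the impact.
I_p = ½(4.68)(0.249)² = 0.1451 kg·m². Taking the sense of the ball of putty's angular momentum as positive, L_{ball} = m v R = (0.0550)(9.80)(0.249) = 0.1342 kg·m²/s.
L_i = 0 + 0.1342 = 0.1342 kg·m²/s.
After sticking, I_f = I_p + m R² = 0.1451 + (0.0550)(0.249)² = 0.1485 kg·m².
ω_f = L_i / I_f = 0.1342 / 0.1485 = 0.9038 rad/s.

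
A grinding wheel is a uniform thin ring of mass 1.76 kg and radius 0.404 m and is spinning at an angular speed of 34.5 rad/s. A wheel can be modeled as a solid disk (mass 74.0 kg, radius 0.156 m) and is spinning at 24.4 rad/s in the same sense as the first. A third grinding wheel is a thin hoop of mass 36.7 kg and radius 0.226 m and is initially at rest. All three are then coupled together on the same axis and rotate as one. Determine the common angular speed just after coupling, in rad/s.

No external torque acts about the common axis, so total angular momentum is conserved.
Moments of inertia: I_A = (1.76)(0.404)² = 0.2873 kg·m²; I_B = ½(74.0)(0.156)² = 0.9004 kg·m²; I_C = (36.7)(0.226)² = 1.874 kg·m².
Taking A's sense as positive: L = (0.2873)(34.5) + (0.9004)(24.4) = 31.88 kg·m²·rad/s.
Combined I = 0.2873 + 0.9004 + 1.874 = 3.062 kg·m².
ω_f = L / I = 31.88 / 3.062 = 10.41 rad/s.

|ω_f| ≈ 10.4 rad/s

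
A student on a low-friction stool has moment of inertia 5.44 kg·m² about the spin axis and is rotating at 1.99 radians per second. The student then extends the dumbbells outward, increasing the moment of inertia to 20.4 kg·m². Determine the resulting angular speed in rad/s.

ω₂ ≈ 0.531 rad/s

No external torque acts about the spin axis, so angular momentum is conserved.
ω₂ = I₁ω₁ / I₂ = (5.440)(1.99 rad/s) / (20.40) = 0.5307 rad/s.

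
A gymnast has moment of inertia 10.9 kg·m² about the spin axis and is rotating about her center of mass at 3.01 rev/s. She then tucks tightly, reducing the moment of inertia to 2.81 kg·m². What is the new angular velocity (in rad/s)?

With no external torque about the axis, L is conserved: I₁ω₁ = I₂ω₂.
ω₂ = I₁ω₁ / I₂ = (10.90)(3.01 rev/s) / (2.810) = 11.68 rev/s = 73.36 rad/s.

ω₂ ≈ 73.4 rad/s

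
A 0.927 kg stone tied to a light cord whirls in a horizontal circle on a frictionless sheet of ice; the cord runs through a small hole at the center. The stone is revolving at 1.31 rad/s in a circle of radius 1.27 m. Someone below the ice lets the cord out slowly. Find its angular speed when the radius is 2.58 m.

The constraining force is radial, so m r² ω about the center is conserved.
ω₂ = ω₁ (r₁/r₂)² = (1.31)(1.27/2.58)² = 0.3174 rad/s.

ω₂ ≈ 0.317 rad/s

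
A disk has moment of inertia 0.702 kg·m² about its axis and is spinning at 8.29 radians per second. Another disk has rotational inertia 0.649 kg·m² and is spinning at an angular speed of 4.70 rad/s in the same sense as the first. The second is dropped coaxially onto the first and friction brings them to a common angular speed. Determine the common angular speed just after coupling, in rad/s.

|ω_f| ≈ 6.57 rad/s

No external torque acts about the common axis, so total angular momentum is conserved.
Taking A's sense as positive: L = (0.7020)(8.29) + (0.6490)(4.70) = 8.870 kg·m²·rad/s.
Combined I = 0.7020 + 0.6490 = 1.351 kg·m².
ω_f = L / I = 8.870 / 1.351 = 6.565 rad/s.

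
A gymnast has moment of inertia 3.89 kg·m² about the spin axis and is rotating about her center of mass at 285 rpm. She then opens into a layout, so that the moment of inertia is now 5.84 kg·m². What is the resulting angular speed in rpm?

No external torque acts about the spin axis, so angular momentum is conserved.
ω₂ = I₁ω₁ / I₂ = (3.890)(285 rpm) / (5.840) = 189.8 rpm.

ω₂ ≈ 190 rpm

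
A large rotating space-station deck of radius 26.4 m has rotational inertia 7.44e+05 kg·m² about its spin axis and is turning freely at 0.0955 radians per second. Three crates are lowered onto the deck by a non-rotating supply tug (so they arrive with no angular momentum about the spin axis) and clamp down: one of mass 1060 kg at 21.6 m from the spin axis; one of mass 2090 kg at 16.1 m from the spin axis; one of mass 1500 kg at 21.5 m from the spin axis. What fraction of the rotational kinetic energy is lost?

The added mass arrives with no angular momentum about the spin axis, and any external torque about the spin axis is negligible, so the system's angular momentum is conserved.
Added inertia Σmr² = (1060)(21.6)² + (2090)(16.1)² + (1500)(21.5)² = 1.730e+06 kg·m²; I_f = 7.440e+05 + 1.730e+06 = 2.474e+06 kg·m².
ω_f = I_p ω_i / I_f = (7.440e+05)(0.0955) / 2.474e+06 = 0.02872 rad/s.
KE_i = ½(7.440e+05)(0.09550 rad/s)² = 3393 J; KE_f = ½(2.474e+06)(0.02872)² = 1020 J.
Fraction lost = 0.6992.

fraction ≈ 0.699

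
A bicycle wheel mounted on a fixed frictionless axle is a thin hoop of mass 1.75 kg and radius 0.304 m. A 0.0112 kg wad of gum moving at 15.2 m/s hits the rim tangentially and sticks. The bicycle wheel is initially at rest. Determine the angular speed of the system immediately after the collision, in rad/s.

The axle reaction passes through the axle and exerts no torque about it; angular momentum about the axle is conserved through the impact.
I_p = (1.75)(0.304)² = 0.1617 kg·m². Taking the sense of the wad of gum's angular momentum as positive, L_{wad} = m v R = (0.0112)(15.2)(0.304) = 0.05175 kg·m²/s.
L_i = 0 + 0.05175 = 0.05175 kg·m²/s.
After sticking, I_f = I_p + m R² = 0.1617 + (0.0112)(0.304)² = 0.1628 kg·m².
ω_f = L_i / I_f = 0.05175 / 0.1628 = 0.3180 rad/s.

|ω_f| ≈ 0.318 rad/s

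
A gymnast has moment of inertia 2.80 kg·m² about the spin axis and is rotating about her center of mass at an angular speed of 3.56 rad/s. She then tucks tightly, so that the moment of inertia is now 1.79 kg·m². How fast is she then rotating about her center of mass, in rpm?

ω₂ ≈ 53.2 rpm

No external torque acts about the spin axis, so angular momentum is conserved.
ω₂ = I₁ω₁ / I₂ = (2.800)(3.56 rad/s) / (1.790) = 5.569 rad/s = 53.18 rpm.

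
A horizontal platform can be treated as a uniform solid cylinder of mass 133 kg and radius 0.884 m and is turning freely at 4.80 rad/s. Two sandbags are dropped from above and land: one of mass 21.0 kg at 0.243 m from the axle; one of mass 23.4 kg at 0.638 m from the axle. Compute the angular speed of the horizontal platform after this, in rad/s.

The added mass arrives with no angular momentum about the axle, and any external torque about the axle is negligible, so the system's angular momentum is conserved.
I_p = ½(133)(0.884)² = 51.97 kg·m².
Added inertia Σmr² = (21.0)(0.243)² + (23.4)(0.638)² = 10.76 kg·m²; I_f = 51.97 + 10.76 = 62.73 kg·m².
ω_f = I_p ω_i / I_f = (51.97)(4.80) / 62.73 = 3.976 rad/s.

ω_f ≈ 3.98 rad/s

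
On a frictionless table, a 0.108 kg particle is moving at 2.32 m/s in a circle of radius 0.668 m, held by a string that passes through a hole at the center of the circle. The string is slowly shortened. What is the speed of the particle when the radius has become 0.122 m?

The only horizontal force on the mass is along the cord (radial), so it exerts no torque about the hole and angular momentum m v r is conserved.
v₂ = v₁ r₁ / r₂ = (2.32)(0.668) / (0.122) = 12.70 m/s.

v₂ ≈ 12.7 m/s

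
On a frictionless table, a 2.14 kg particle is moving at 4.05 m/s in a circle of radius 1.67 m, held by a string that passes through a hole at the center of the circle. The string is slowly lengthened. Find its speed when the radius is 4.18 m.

The only horizontal force on the mass is along the cord (radial), so it exerts no torque about the hole and angular momentum m v r is conserved.
v₂ = v₁ r₁ / r₂ = (4.05)(1.67) / (4.18) = 1.618 m/s.

v₂ ≈ 1.62 m/s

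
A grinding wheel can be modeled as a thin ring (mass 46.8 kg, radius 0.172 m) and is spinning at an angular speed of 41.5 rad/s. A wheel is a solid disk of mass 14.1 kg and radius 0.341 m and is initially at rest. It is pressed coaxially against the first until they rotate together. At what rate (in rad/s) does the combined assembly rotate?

|ω_f| ≈ 26.1 rad/s

No external torque acts about the common axis, so total angular momentum is conserved.
Moments of inertia: I_A = (46.8)(0.172)² = 1.385 kg·m²; I_B = ½(14.1)(0.341)² = 0.8198 kg·m².
Taking A's sense as positive: L = (1.385)(41.5) = 57.46 kg·m²·rad/s.
Combined I = 1.385 + 0.8198 = 2.204 kg·m².
ω_f = L / I = 57.46 / 2.204 = 26.07 rad/s.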